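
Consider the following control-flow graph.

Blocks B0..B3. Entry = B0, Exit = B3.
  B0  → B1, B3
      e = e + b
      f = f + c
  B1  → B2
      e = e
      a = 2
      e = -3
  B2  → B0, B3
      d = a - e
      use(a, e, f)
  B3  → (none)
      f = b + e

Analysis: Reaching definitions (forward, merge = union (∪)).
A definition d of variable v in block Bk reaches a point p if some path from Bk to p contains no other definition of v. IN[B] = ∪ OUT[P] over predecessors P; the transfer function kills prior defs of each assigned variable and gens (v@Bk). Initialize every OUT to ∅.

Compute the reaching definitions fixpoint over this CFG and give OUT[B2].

Fixpoint table:
  B0:   IN={a@B1, d@B2, e@B1, f@B0}   OUT={a@B1, d@B2, e@B0, f@B0}
  B1:   IN={a@B1, d@B2, e@B0, f@B0}   OUT={a@B1, d@B2, e@B1, f@B0}
  B2:   IN={a@B1, d@B2, e@B1, f@B0}   OUT={a@B1, d@B2, e@B1, f@B0}
  B3:   IN={a@B1, d@B2, e@B0, e@B1, f@B0}   OUT={a@B1, d@B2, e@B0, e@B1, f@B3}

Merge at B2: IN[B2] = OUT[B1] = {a@B1, d@B2, e@B1, f@B0}
Applying B2's transfer function to that IN value gives OUT[B2] (row B2 above).

Answer: {a@B1, d@B2, e@B1, f@B0}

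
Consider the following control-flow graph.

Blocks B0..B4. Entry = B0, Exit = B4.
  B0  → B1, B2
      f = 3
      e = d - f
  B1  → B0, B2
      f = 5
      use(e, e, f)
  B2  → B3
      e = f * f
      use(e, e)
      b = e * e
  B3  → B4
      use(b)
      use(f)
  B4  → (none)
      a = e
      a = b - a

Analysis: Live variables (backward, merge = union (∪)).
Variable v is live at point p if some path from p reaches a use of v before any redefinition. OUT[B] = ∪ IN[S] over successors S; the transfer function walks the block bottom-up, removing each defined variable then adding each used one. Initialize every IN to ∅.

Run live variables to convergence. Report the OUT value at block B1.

Answer: {d, f}

Trace:
Per-block solution:
  B0: | IN={d} | OUT={d, e, f}
  B1: | IN={d, e} | OUT={d, f}
  B2: | IN={f} | OUT={b, e, f}
  B3: | IN={b, e, f} | OUT={b, e}
  B4: | IN={b, e} | OUT={}

Merge at B1: OUT[B1] = IN[B0] ⊔ IN[B2] = {d, f}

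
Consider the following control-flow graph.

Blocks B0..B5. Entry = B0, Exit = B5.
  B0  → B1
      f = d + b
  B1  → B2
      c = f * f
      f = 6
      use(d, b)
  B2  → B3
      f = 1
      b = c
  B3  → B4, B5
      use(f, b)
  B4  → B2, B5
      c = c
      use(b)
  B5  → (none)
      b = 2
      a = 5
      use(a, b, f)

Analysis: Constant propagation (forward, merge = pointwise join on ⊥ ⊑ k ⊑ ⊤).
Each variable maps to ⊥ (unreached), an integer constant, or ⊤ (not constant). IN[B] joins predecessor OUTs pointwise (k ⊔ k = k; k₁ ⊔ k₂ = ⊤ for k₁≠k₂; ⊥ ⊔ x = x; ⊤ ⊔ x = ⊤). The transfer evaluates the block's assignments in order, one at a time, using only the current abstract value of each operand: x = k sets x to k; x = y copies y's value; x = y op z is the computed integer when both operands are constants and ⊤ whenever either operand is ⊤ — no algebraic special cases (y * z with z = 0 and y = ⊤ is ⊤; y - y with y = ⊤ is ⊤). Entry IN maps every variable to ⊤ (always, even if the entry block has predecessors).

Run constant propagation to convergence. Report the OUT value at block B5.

Fixpoint table:
  B0:  IN=(all ⊤)  OUT=(all ⊤)
  B1:  IN=(all ⊤)  OUT={f:6; rest ⊤}
  B2:  IN=(all ⊤)  OUT={f:1; rest ⊤}
  B3:  IN={f:1; rest ⊤}  OUT={f:1; rest ⊤}
  B4:  IN={f:1; rest ⊤}  OUT={f:1; rest ⊤}
  B5:  IN={f:1; rest ⊤}  OUT={a:5, b:2, f:1; rest ⊤}

Merge at B5: IN[B5] = OUT[B3] ⊔ OUT[B4] = {a: ⊤, b: ⊤, c: ⊤, d: ⊤, e: ⊤, f: 1}
Applying B5's transfer function to that IN value gives OUT[B5] (row B5 above).

Answer: {a: 5, b: 2, c: ⊤, d: ⊤, e: ⊤, f: 1}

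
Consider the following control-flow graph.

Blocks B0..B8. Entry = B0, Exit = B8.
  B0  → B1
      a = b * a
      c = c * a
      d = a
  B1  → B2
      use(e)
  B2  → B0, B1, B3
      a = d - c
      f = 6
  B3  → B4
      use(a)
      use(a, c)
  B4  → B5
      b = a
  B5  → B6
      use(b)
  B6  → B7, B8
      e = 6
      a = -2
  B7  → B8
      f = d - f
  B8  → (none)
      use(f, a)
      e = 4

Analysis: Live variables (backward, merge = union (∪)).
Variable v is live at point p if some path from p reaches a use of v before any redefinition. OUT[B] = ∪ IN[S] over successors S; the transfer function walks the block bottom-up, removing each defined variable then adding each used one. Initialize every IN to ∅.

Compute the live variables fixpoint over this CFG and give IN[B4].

Converged values:
  B0: | IN={a, b, c, e} | OUT={b, c, d, e}
  B1: | IN={b, c, d, e} | OUT={b, c, d, e}
  B2: | IN={b, c, d, e} | OUT={a, b, c, d, e, f}
  B3: | IN={a, c, d, f} | OUT={a, d, f}
  B4: | IN={a, d, f} | OUT={b, d, f}
  B5: | IN={b, d, f} | OUT={d, f}
  B6: | IN={d, f} | OUT={a, d, f}
  B7: | IN={a, d, f} | OUT={a, f}
  B8: | IN={a, f} | OUT={}

Merge at B4: OUT[B4] = IN[B5] = {b, d, f}
Applying B4's transfer function to that OUT value gives IN[B4] (row B4 above).

Answer: {a, d, f}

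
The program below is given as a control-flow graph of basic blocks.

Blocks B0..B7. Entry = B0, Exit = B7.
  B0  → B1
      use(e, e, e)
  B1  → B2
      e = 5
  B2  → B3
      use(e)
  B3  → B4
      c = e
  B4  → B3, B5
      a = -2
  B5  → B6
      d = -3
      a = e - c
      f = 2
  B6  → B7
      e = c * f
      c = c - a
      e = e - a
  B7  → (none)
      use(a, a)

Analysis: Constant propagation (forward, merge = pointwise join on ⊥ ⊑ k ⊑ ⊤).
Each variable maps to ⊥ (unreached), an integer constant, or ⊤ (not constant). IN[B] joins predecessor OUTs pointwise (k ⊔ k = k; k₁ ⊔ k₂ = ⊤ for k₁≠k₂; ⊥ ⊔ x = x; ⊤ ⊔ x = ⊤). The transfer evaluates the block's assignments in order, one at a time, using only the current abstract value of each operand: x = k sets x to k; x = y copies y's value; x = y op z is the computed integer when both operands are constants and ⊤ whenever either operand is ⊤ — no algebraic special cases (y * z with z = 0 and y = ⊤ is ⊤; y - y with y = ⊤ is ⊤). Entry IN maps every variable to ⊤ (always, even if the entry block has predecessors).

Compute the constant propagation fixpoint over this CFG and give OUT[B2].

Fixpoint table:
  B0: | IN=(all ⊤) | OUT=(all ⊤)
  B1: | IN=(all ⊤) | OUT={e:5; rest ⊤}
  B2: | IN={e:5; rest ⊤} | OUT={e:5; rest ⊤}
  B3: | IN={e:5; rest ⊤} | OUT={c:5, e:5; rest ⊤}
  B4: | IN={c:5, e:5; rest ⊤} | OUT={a:-2, c:5, e:5; rest ⊤}
  B5: | IN={a:-2, c:5, e:5; rest ⊤} | OUT={a:0, c:5, d:-3, e:5, f:2; rest ⊤}
  B6: | IN={a:0, c:5, d:-3, e:5, f:2; rest ⊤} | OUT={a:0, c:5, d:-3, e:10, f:2; rest ⊤}
  B7: | IN={a:0, c:5, d:-3, e:10, f:2; rest ⊤} | OUT={a:0, c:5, d:-3, e:10, f:2; rest ⊤}

Merge at B2: IN[B2] = OUT[B1] = {a: ⊤, b: ⊤, c: ⊤, d: ⊤, e: 5, f: ⊤}
Applying B2's transfer function to that IN value gives OUT[B2] (row B2 above).

Answer: {a: ⊤, b: ⊤, c: ⊤, d: ⊤, e: 5, f: ⊤}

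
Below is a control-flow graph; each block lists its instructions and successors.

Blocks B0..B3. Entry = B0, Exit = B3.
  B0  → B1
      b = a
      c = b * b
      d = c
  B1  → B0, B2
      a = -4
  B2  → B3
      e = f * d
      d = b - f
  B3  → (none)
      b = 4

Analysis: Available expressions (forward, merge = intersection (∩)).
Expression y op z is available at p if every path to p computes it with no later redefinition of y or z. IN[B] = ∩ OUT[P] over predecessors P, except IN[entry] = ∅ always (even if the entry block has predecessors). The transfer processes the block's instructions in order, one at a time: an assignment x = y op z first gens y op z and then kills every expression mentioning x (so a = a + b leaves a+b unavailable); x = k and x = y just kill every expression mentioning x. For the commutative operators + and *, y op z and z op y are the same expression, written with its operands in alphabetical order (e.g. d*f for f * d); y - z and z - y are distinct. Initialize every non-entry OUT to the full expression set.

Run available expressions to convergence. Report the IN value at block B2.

Converged values:
  B0:  IN={}  OUT={b*b}
  B1:  IN={b*b}  OUT={b*b}
  B2:  IN={b*b}  OUT={b*b, b-f}
  B3:  IN={b*b, b-f}  OUT={}

Merge at B2: IN[B2] = OUT[B1] = {b*b}

Answer: {b*b}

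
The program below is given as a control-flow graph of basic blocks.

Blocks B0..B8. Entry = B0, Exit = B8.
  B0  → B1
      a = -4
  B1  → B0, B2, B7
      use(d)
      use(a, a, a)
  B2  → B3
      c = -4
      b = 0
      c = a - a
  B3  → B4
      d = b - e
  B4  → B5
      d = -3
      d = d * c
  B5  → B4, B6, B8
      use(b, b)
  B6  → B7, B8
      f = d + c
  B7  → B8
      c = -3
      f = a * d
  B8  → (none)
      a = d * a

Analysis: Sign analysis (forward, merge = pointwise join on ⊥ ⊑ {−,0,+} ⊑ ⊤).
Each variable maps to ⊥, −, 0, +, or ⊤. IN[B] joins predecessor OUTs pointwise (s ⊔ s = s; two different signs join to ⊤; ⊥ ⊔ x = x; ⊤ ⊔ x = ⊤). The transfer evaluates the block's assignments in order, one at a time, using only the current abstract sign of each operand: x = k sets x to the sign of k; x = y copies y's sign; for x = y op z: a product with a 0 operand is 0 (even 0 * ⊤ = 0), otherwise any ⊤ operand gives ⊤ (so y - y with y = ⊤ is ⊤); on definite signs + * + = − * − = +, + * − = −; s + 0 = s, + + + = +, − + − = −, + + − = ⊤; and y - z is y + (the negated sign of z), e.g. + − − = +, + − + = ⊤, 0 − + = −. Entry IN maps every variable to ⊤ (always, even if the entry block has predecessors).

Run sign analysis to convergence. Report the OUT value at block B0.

Fixpoint table:
  B0:   IN=(all ⊤)   OUT={a:-; rest ⊤}
  B1:   IN={a:-; rest ⊤}   OUT={a:-; rest ⊤}
  B2:   IN={a:-; rest ⊤}   OUT={a:-, b:0; rest ⊤}
  B3:   IN={a:-, b:0; rest ⊤}   OUT={a:-, b:0; rest ⊤}
  B4:   IN={a:-, b:0; rest ⊤}   OUT={a:-, b:0; rest ⊤}
  B5:   IN={a:-, b:0; rest ⊤}   OUT={a:-, b:0; rest ⊤}
  B6:   IN={a:-, b:0; rest ⊤}   OUT={a:-, b:0; rest ⊤}
  B7:   IN={a:-; rest ⊤}   OUT={a:-, c:-; rest ⊤}
  B8:   IN={a:-; rest ⊤}   OUT=(all ⊤)

Merge at B0 (entry node, so the boundary value (all ⊤) is joined with the incoming edge(s)): IN[B0] = (all ⊤) ⊔ OUT[B1] = {a: ⊤, b: ⊤, c: ⊤, d: ⊤, e: ⊤, f: ⊤}
Applying B0's transfer function to that IN value gives OUT[B0] (row B0 above).

Answer: {a: -, b: ⊤, c: ⊤, d: ⊤, e: ⊤, f: ⊤}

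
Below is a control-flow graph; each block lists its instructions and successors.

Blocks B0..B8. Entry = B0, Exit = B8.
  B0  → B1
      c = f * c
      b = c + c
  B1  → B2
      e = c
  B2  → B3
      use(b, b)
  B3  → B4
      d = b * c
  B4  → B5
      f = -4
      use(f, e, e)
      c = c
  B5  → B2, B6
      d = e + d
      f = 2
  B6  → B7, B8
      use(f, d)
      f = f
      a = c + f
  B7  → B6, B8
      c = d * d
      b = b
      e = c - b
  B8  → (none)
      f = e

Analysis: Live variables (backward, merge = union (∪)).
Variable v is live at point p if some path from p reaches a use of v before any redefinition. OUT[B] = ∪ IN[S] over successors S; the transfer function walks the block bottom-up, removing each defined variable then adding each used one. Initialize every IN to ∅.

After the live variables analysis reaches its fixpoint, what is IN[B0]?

Answer: {c, f}

Derivation:
Converged values:
  B0:  IN={c, f}  OUT={b, c}
  B1:  IN={b, c}  OUT={b, c, e}
  B2:  IN={b, c, e}  OUT={b, c, e}
  B3:  IN={b, c, e}  OUT={b, c, d, e}
  B4:  IN={b, c, d, e}  OUT={b, c, d, e}
  B5:  IN={b, c, d, e}  OUT={b, c, d, e, f}
  B6:  IN={b, c, d, e, f}  OUT={b, d, e, f}
  B7:  IN={b, d, f}  OUT={b, c, d, e, f}
  B8:  IN={e}  OUT={}

Merge at B0: OUT[B0] = IN[B1] = {b, c}
Applying B0's transfer function to that OUT value gives IN[B0] (row B0 above).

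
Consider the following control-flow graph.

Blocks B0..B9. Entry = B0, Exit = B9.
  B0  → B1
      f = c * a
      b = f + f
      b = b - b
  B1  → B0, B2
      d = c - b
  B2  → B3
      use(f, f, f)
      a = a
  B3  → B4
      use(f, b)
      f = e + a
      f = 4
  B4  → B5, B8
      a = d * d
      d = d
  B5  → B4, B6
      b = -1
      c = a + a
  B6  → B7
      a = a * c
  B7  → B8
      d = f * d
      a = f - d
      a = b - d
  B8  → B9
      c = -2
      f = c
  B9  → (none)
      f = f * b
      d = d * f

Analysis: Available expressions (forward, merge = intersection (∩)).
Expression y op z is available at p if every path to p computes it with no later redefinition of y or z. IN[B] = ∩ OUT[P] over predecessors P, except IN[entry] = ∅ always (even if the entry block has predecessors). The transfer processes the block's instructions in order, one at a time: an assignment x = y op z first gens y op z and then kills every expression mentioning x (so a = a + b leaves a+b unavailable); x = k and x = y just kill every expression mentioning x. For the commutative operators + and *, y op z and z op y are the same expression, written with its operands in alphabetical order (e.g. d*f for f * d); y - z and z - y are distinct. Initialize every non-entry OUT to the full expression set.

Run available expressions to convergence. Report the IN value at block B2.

Converged values:
  B0:   IN={}   OUT={a*c, f+f}
  B1:   IN={a*c, f+f}   OUT={a*c, c-b, f+f}
  B2:   IN={a*c, c-b, f+f}   OUT={c-b, f+f}
  B3:   IN={c-b, f+f}   OUT={a+e, c-b}
  B4:   IN={}   OUT={}
  B5:   IN={}   OUT={a+a}
  B6:   IN={a+a}   OUT={}
  B7:   IN={}   OUT={b-d, f-d}
  B8:   IN={}   OUT={}
  B9:   IN={}   OUT={}

Merge at B2: IN[B2] = OUT[B1] = {a*c, c-b, f+f}

Answer: {a*c, c-b, f+f}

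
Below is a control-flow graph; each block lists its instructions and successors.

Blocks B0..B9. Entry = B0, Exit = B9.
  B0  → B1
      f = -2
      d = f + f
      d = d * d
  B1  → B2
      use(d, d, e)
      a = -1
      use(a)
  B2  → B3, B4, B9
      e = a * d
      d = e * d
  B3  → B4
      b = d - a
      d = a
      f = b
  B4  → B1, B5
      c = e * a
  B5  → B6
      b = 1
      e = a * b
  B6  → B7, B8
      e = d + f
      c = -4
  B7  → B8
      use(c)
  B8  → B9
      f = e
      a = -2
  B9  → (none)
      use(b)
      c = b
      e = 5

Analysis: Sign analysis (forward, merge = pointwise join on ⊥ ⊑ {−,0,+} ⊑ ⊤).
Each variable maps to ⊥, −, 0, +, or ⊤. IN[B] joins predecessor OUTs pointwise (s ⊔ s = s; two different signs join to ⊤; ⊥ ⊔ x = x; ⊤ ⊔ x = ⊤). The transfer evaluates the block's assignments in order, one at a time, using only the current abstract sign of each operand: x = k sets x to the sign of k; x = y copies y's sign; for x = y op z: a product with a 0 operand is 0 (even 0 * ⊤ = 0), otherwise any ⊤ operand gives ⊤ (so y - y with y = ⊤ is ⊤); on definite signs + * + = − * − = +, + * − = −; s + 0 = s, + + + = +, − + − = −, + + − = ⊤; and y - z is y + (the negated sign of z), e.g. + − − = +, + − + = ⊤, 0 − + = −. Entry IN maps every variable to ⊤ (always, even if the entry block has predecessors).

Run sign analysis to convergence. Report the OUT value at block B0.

Fixpoint table:
  B0:  IN=(all ⊤)  OUT={d:+, f:-; rest ⊤}
  B1:  IN=(all ⊤)  OUT={a:-; rest ⊤}
  B2:  IN={a:-; rest ⊤}  OUT={a:-; rest ⊤}
  B3:  IN={a:-; rest ⊤}  OUT={a:-, d:-; rest ⊤}
  B4:  IN={a:-; rest ⊤}  OUT={a:-; rest ⊤}
  B5:  IN={a:-; rest ⊤}  OUT={a:-, b:+, e:-; rest ⊤}
  B6:  IN={a:-, b:+, e:-; rest ⊤}  OUT={a:-, b:+, c:-; rest ⊤}
  B7:  IN={a:-, b:+, c:-; rest ⊤}  OUT={a:-, b:+, c:-; rest ⊤}
  B8:  IN={a:-, b:+, c:-; rest ⊤}  OUT={a:-, b:+, c:-; rest ⊤}
  B9:  IN={a:-; rest ⊤}  OUT={a:-, e:+; rest ⊤}

B0 is the boundary node: IN[B0] = {a: ⊤, b: ⊤, c: ⊤, d: ⊤, e: ⊤, f: ⊤}
Applying B0's transfer function to that IN value gives OUT[B0] (row B0 above).

Answer: {a: ⊤, b: ⊤, c: ⊤, d: +, e: ⊤, f: -}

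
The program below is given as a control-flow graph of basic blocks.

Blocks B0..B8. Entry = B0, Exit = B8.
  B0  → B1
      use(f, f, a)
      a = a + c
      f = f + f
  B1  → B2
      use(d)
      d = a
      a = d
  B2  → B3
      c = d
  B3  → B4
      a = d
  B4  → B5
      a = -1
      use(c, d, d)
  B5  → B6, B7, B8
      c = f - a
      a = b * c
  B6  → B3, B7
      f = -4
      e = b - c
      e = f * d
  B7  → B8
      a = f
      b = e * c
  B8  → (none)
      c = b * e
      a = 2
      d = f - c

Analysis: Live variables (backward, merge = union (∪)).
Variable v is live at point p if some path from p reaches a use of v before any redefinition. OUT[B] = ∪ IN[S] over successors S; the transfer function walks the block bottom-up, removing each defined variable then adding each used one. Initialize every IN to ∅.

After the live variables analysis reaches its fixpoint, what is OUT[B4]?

Converged values:
  B0:  IN={a, b, c, d, e, f}  OUT={a, b, d, e, f}
  B1:  IN={a, b, d, e, f}  OUT={b, d, e, f}
  B2:  IN={b, d, e, f}  OUT={b, c, d, e, f}
  B3:  IN={b, c, d, e, f}  OUT={b, c, d, e, f}
  B4:  IN={b, c, d, e, f}  OUT={a, b, d, e, f}
  B5:  IN={a, b, d, e, f}  OUT={b, c, d, e, f}
  B6:  IN={b, c, d}  OUT={b, c, d, e, f}
  B7:  IN={c, e, f}  OUT={b, e, f}
  B8:  IN={b, e, f}  OUT={}

Merge at B4: OUT[B4] = IN[B5] = {a, b, d, e, f}

Answer: {a, b, d, e, f}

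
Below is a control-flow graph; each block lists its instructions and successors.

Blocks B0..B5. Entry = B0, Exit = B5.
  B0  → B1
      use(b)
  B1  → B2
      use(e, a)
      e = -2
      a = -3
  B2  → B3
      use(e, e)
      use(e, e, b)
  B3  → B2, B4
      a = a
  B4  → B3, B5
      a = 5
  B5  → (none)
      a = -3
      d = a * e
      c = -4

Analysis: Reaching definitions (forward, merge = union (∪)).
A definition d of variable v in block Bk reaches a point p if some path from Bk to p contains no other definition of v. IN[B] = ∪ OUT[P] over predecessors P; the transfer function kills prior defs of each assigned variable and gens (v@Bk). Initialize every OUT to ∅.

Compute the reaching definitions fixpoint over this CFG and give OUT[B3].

Answer: {a@B3, e@B1}

Working:
Converged values:
  B0:   IN={}   OUT={}
  B1:   IN={}   OUT={a@B1, e@B1}
  B2:   IN={a@B1, a@B3, e@B1}   OUT={a@B1, a@B3, e@B1}
  B3:   IN={a@B1, a@B3, a@B4, e@B1}   OUT={a@B3, e@B1}
  B4:   IN={a@B3, e@B1}   OUT={a@B4, e@B1}
  B5:   IN={a@B4, e@B1}   OUT={a@B5, c@B5, d@B5, e@B1}

Merge at B3: IN[B3] = OUT[B2] ⊔ OUT[B4] = {a@B1, a@B3, a@B4, e@B1}
Applying B3's transfer function to that IN value gives OUT[B3] (row B3 above).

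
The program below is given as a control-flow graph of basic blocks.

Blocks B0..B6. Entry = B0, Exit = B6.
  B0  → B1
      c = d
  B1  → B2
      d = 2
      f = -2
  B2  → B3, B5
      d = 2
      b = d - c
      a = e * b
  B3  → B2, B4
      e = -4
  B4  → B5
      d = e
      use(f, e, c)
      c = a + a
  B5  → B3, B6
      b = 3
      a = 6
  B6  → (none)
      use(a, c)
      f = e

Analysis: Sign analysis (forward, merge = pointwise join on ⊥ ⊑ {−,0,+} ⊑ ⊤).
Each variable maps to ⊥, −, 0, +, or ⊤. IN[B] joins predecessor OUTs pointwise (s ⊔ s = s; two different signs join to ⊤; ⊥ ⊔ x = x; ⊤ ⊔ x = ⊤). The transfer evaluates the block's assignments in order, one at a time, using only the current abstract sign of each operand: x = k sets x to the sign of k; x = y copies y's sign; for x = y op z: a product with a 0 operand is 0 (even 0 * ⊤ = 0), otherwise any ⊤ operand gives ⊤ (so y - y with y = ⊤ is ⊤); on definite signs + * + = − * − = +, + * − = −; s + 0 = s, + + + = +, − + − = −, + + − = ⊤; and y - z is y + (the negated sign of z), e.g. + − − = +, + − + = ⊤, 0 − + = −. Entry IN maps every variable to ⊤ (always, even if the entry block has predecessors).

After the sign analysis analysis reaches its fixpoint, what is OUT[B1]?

Answer: {a: ⊤, b: ⊤, c: ⊤, d: +, e: ⊤, f: -}

Derivation:
Per-block solution:
  B0:   IN=(all ⊤)   OUT=(all ⊤)
  B1:   IN=(all ⊤)   OUT={d:+, f:-; rest ⊤}
  B2:   IN={f:-; rest ⊤}   OUT={d:+, f:-; rest ⊤}
  B3:   IN={f:-; rest ⊤}   OUT={e:-, f:-; rest ⊤}
  B4:   IN={e:-, f:-; rest ⊤}   OUT={d:-, e:-, f:-; rest ⊤}
  B5:   IN={f:-; rest ⊤}   OUT={a:+, b:+, f:-; rest ⊤}
  B6:   IN={a:+, b:+, f:-; rest ⊤}   OUT={a:+, b:+; rest ⊤}

Merge at B1: IN[B1] = OUT[B0] = {a: ⊤, b: ⊤, c: ⊤, d: ⊤, e: ⊤, f: ⊤}
Applying B1's transfer function to that IN value gives OUT[B1] (row B1 above).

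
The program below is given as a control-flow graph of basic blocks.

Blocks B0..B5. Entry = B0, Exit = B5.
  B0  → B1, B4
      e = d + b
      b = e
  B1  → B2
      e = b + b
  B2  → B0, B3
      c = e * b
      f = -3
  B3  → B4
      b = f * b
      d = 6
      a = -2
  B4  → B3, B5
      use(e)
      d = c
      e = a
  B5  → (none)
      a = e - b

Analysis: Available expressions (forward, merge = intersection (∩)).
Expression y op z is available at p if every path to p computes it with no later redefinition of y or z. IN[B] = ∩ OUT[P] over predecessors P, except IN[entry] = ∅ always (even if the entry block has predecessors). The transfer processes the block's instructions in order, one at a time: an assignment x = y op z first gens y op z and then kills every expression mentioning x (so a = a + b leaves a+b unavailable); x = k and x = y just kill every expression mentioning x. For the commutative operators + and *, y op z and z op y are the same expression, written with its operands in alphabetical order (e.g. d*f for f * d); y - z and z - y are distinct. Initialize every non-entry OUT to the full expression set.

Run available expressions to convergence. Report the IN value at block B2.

Per-block solution:
  B0:   IN={}   OUT={}
  B1:   IN={}   OUT={b+b}
  B2:   IN={b+b}   OUT={b*e, b+b}
  B3:   IN={}   OUT={}
  B4:   IN={}   OUT={}
  B5:   IN={}   OUT={e-b}

Merge at B2: IN[B2] = OUT[B1] = {b+b}

Answer: {b+b}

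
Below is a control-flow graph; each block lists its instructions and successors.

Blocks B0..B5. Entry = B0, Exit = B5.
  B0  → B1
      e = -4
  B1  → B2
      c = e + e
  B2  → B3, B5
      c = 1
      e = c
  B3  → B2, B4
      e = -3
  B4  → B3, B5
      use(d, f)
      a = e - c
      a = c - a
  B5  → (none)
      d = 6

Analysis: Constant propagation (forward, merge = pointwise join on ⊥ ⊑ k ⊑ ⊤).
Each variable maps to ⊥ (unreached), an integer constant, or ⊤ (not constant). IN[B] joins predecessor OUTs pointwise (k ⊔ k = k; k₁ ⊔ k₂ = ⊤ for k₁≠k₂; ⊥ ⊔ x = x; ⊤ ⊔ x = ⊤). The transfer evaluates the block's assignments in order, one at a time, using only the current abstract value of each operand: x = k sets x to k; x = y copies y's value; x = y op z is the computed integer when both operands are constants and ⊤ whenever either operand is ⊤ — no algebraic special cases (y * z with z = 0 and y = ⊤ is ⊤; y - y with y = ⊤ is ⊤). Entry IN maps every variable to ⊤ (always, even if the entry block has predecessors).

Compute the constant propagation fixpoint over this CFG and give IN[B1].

Answer: {a: ⊤, b: ⊤, c: ⊤, d: ⊤, e: -4, f: ⊤}

Working:
Per-block solution:
  B0: | IN=(all ⊤) | OUT={e:-4; rest ⊤}
  B1: | IN={e:-4; rest ⊤} | OUT={c:-8, e:-4; rest ⊤}
  B2: | IN=(all ⊤) | OUT={c:1, e:1; rest ⊤}
  B3: | IN={c:1; rest ⊤} | OUT={c:1, e:-3; rest ⊤}
  B4: | IN={c:1, e:-3; rest ⊤} | OUT={a:5, c:1, e:-3; rest ⊤}
  B5: | IN={c:1; rest ⊤} | OUT={c:1, d:6; rest ⊤}

Merge at B1: IN[B1] = OUT[B0] = {a: ⊤, b: ⊤, c: ⊤, d: ⊤, e: -4, f: ⊤}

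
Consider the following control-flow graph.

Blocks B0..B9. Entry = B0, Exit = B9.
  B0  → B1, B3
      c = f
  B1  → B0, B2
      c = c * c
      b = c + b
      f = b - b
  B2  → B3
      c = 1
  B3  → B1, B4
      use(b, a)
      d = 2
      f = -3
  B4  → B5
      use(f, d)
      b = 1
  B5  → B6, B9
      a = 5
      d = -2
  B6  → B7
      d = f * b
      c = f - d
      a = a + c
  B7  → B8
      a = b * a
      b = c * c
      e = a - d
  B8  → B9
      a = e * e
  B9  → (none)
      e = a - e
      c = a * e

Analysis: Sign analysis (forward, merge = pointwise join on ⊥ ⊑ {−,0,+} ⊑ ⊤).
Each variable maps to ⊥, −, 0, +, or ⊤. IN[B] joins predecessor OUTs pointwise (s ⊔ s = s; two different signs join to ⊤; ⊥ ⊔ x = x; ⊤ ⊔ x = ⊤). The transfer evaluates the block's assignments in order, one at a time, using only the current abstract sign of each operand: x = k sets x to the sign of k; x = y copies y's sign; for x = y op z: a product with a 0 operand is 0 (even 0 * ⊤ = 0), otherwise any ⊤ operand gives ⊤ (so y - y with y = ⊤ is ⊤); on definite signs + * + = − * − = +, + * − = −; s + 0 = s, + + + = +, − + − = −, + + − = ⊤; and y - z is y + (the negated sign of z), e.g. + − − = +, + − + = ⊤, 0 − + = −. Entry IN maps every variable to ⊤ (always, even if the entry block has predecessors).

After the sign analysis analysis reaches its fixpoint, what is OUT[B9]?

Answer: {a: ⊤, b: ⊤, c: ⊤, d: -, e: ⊤, f: -}

Derivation:
Per-block solution:
  B0:   IN=(all ⊤)   OUT=(all ⊤)
  B1:   IN=(all ⊤)   OUT=(all ⊤)
  B2:   IN=(all ⊤)   OUT={c:+; rest ⊤}
  B3:   IN=(all ⊤)   OUT={d:+, f:-; rest ⊤}
  B4:   IN={d:+, f:-; rest ⊤}   OUT={b:+, d:+, f:-; rest ⊤}
  B5:   IN={b:+, d:+, f:-; rest ⊤}   OUT={a:+, b:+, d:-, f:-; rest ⊤}
  B6:   IN={a:+, b:+, d:-, f:-; rest ⊤}   OUT={b:+, d:-, f:-; rest ⊤}
  B7:   IN={b:+, d:-, f:-; rest ⊤}   OUT={d:-, f:-; rest ⊤}
  B8:   IN={d:-, f:-; rest ⊤}   OUT={d:-, f:-; rest ⊤}
  B9:   IN={d:-, f:-; rest ⊤}   OUT={d:-, f:-; rest ⊤}

Merge at B9: IN[B9] = OUT[B5] ⊔ OUT[B8] = {a: ⊤, b: ⊤, c: ⊤, d: -, e: ⊤, f: -}
Applying B9's transfer function to that IN value gives OUT[B9] (row B9 above).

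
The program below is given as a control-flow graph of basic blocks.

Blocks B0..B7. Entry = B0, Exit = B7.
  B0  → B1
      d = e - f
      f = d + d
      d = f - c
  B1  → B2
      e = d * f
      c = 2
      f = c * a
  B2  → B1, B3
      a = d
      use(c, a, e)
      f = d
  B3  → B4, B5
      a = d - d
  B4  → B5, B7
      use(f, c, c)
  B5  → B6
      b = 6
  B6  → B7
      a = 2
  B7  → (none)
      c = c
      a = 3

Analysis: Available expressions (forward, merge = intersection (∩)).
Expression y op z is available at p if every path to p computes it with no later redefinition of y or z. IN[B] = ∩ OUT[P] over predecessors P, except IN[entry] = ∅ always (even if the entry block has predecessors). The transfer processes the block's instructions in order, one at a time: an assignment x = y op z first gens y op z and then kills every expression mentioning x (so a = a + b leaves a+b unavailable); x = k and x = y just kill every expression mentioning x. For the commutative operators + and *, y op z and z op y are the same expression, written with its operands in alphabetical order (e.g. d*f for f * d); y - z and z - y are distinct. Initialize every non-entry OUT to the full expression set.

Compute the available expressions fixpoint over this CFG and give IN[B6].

Answer: {d-d}

Derivation:
Converged values:
  B0:   IN={}   OUT={f-c}
  B1:   IN={}   OUT={a*c}
  B2:   IN={a*c}   OUT={}
  B3:   IN={}   OUT={d-d}
  B4:   IN={d-d}   OUT={d-d}
  B5:   IN={d-d}   OUT={d-d}
  B6:   IN={d-d}   OUT={d-d}
  B7:   IN={d-d}   OUT={d-d}

Merge at B6: IN[B6] = OUT[B5] = {d-d}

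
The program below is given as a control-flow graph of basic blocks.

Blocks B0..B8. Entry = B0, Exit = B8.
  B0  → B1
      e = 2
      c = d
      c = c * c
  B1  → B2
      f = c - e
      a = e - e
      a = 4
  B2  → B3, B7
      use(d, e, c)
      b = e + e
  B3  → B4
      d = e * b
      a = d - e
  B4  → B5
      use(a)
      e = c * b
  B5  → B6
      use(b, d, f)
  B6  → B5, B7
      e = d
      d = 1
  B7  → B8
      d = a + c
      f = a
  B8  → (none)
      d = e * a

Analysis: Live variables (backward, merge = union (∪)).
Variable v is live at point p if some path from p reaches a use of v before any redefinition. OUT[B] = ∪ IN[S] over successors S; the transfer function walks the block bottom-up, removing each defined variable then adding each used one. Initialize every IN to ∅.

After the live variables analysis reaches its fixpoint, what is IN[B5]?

Answer: {a, b, c, d, f}

Trace:
Per-block solution:
  B0:   IN={d}   OUT={c, d, e}
  B1:   IN={c, d, e}   OUT={a, c, d, e, f}
  B2:   IN={a, c, d, e, f}   OUT={a, b, c, e, f}
  B3:   IN={b, c, e, f}   OUT={a, b, c, d, f}
  B4:   IN={a, b, c, d, f}   OUT={a, b, c, d, f}
  B5:   IN={a, b, c, d, f}   OUT={a, b, c, d, f}
  B6:   IN={a, b, c, d, f}   OUT={a, b, c, d, e, f}
  B7:   IN={a, c, e}   OUT={a, e}
  B8:   IN={a, e}   OUT={}

Merge at B5: OUT[B5] = IN[B6] = {a, b, c, d, f}
Applying B5's transfer function to that OUT value gives IN[B5] (row B5 above).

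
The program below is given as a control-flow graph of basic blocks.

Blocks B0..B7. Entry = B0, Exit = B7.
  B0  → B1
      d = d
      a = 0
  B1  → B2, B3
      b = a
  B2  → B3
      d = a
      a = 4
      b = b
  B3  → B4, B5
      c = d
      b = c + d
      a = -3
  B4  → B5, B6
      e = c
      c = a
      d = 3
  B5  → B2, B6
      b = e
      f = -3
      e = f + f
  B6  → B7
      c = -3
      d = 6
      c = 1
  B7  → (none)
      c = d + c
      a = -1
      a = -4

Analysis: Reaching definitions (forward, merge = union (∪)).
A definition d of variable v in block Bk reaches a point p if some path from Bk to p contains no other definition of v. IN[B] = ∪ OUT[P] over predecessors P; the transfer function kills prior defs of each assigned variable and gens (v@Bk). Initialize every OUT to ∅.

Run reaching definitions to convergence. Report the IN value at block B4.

Answer: {a@B3, b@B3, c@B3, d@B0, d@B2, e@B5, f@B5}

Working:
Per-block solution:
  B0: | IN={} | OUT={a@B0, d@B0}
  B1: | IN={a@B0, d@B0} | OUT={a@B0, b@B1, d@B0}
  B2: | IN={a@B0, a@B3, b@B1, b@B5, c@B3, c@B4, d@B0, d@B2, d@B4, e@B5, f@B5} | OUT={a@B2, b@B2, c@B3, c@B4, d@B2, e@B5, f@B5}
  B3: | IN={a@B0, a@B2, b@B1, b@B2, c@B3, c@B4, d@B0, d@B2, e@B5, f@B5} | OUT={a@B3, b@B3, c@B3, d@B0, d@B2, e@B5, f@B5}
  B4: | IN={a@B3, b@B3, c@B3, d@B0, d@B2, e@B5, f@B5} | OUT={a@B3, b@B3, c@B4, d@B4, e@B4, f@B5}
  B5: | IN={a@B3, b@B3, c@B3, c@B4, d@B0, d@B2, d@B4, e@B4, e@B5, f@B5} | OUT={a@B3, b@B5, c@B3, c@B4, d@B0, d@B2, d@B4, e@B5, f@B5}
  B6: | IN={a@B3, b@B3, b@B5, c@B3, c@B4, d@B0, d@B2, d@B4, e@B4, e@B5, f@B5} | OUT={a@B3, b@B3, b@B5, c@B6, d@B6, e@B4, e@B5, f@B5}
  B7: | IN={a@B3, b@B3, b@B5, c@B6, d@B6, e@B4, e@B5, f@B5} | OUT={a@B7, b@B3, b@B5, c@B7, d@B6, e@B4, e@B5, f@B5}

Merge at B4: IN[B4] = OUT[B3] = {a@B3, b@B3, c@B3, d@B0, d@B2, e@B5, f@B5}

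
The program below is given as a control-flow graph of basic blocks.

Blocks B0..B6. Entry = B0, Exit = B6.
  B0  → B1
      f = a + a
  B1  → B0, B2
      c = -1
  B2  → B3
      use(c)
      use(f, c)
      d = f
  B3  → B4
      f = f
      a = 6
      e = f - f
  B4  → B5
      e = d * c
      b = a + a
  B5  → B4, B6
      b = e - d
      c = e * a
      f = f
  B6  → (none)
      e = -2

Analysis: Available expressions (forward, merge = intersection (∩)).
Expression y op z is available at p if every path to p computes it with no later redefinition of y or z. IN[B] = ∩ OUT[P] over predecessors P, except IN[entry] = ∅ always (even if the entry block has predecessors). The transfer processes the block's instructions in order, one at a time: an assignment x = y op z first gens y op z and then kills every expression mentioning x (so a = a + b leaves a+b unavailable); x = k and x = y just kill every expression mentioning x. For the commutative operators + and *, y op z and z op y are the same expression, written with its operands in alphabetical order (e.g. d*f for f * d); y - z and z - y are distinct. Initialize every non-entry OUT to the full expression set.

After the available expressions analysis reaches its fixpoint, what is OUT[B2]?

Per-block solution:
  B0:   IN={}   OUT={a+a}
  B1:   IN={a+a}   OUT={a+a}
  B2:   IN={a+a}   OUT={a+a}
  B3:   IN={a+a}   OUT={f-f}
  B4:   IN={}   OUT={a+a, c*d}
  B5:   IN={a+a, c*d}   OUT={a*e, a+a, e-d}
  B6:   IN={a*e, a+a, e-d}   OUT={a+a}

Merge at B2: IN[B2] = OUT[B1] = {a+a}
Applying B2's transfer function to that IN value gives OUT[B2] (row B2 above).

Answer: {a+a}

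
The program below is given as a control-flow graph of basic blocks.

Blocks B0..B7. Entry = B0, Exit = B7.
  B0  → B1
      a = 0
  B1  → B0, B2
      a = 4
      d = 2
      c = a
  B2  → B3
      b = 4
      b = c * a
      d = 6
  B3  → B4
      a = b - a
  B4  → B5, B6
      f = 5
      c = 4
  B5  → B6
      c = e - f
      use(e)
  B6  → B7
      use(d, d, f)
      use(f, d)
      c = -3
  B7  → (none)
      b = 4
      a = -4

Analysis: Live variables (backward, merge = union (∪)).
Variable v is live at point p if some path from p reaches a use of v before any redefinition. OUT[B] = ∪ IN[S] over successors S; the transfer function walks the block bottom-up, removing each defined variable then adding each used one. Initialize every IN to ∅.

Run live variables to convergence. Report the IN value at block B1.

Per-block solution:
  B0:   IN={e}   OUT={e}
  B1:   IN={e}   OUT={a, c, e}
  B2:   IN={a, c, e}   OUT={a, b, d, e}
  B3:   IN={a, b, d, e}   OUT={d, e}
  B4:   IN={d, e}   OUT={d, e, f}
  B5:   IN={d, e, f}   OUT={d, f}
  B6:   IN={d, f}   OUT={}
  B7:   IN={}   OUT={}

Merge at B1: OUT[B1] = IN[B0] ⊔ IN[B2] = {a, c, e}
Applying B1's transfer function to that OUT value gives IN[B1] (row B1 above).

Answer: {e}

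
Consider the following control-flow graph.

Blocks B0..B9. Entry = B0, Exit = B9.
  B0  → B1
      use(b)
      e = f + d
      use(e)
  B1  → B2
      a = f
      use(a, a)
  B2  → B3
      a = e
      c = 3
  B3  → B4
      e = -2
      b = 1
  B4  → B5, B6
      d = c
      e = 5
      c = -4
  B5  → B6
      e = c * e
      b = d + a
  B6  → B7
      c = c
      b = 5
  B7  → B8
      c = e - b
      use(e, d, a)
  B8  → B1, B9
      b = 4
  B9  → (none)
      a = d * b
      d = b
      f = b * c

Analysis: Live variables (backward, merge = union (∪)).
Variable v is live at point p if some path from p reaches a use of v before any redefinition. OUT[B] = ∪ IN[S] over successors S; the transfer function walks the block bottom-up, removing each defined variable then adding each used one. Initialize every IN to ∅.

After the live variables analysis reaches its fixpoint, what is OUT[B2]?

Answer: {a, c, f}

Trace:
Fixpoint table:
  B0:  IN={b, d, f}  OUT={e, f}
  B1:  IN={e, f}  OUT={e, f}
  B2:  IN={e, f}  OUT={a, c, f}
  B3:  IN={a, c, f}  OUT={a, c, f}
  B4:  IN={a, c, f}  OUT={a, c, d, e, f}
  B5:  IN={a, c, d, e, f}  OUT={a, c, d, e, f}
  B6:  IN={a, c, d, e, f}  OUT={a, b, d, e, f}
  B7:  IN={a, b, d, e, f}  OUT={c, d, e, f}
  B8:  IN={c, d, e, f}  OUT={b, c, d, e, f}
  B9:  IN={b, c, d}  OUT={}

Merge at B2: OUT[B2] = IN[B3] = {a, c, f}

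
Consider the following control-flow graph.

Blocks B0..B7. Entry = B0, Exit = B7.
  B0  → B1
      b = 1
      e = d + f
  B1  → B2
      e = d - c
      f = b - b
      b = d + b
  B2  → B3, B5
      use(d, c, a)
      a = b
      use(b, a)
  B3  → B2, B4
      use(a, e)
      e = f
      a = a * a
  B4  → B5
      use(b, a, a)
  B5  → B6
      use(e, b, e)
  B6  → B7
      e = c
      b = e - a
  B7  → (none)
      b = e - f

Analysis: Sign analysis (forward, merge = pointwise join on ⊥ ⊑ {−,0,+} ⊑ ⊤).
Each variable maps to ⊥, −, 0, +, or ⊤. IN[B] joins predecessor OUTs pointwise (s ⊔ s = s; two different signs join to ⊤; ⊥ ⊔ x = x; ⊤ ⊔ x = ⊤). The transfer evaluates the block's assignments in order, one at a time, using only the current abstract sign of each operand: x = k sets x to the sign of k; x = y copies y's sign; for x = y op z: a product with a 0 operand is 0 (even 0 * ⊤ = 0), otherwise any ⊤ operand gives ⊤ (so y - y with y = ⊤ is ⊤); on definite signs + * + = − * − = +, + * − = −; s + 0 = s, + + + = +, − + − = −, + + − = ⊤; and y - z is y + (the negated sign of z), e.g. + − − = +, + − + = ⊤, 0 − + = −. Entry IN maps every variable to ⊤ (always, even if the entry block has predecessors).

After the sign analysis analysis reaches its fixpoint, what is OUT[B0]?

Answer: {a: ⊤, b: +, c: ⊤, d: ⊤, e: ⊤, f: ⊤}

Working:
Converged values:
  B0:   IN=(all ⊤)   OUT={b:+; rest ⊤}
  B1:   IN={b:+; rest ⊤}   OUT=(all ⊤)
  B2:   IN=(all ⊤)   OUT=(all ⊤)
  B3:   IN=(all ⊤)   OUT=(all ⊤)
  B4:   IN=(all ⊤)   OUT=(all ⊤)
  B5:   IN=(all ⊤)   OUT=(all ⊤)
  B6:   IN=(all ⊤)   OUT=(all ⊤)
  B7:   IN=(all ⊤)   OUT=(all ⊤)

B0 is the boundary node: IN[B0] = {a: ⊤, b: ⊤, c: ⊤, d: ⊤, e: ⊤, f: ⊤}
Applying B0's transfer function to that IN value gives OUT[B0] (row B0 above).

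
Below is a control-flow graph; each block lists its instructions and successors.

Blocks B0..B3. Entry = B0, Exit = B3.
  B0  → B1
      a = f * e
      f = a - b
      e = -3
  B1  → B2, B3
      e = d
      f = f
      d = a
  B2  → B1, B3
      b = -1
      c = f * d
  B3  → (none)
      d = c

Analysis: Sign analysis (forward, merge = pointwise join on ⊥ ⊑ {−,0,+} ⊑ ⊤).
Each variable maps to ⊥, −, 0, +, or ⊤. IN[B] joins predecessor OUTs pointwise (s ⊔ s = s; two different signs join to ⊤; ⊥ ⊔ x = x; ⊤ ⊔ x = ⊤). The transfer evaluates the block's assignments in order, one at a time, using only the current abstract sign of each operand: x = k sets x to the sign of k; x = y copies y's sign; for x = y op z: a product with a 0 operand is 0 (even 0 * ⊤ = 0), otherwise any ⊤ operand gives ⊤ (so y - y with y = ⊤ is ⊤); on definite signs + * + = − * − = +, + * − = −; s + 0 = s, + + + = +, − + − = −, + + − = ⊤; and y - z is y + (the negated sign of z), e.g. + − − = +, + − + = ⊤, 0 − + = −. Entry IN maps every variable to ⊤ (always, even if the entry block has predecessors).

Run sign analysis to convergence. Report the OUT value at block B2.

Converged values:
  B0: | IN=(all ⊤) | OUT={e:-; rest ⊤}
  B1: | IN=(all ⊤) | OUT=(all ⊤)
  B2: | IN=(all ⊤) | OUT={b:-; rest ⊤}
  B3: | IN=(all ⊤) | OUT=(all ⊤)

Merge at B2: IN[B2] = OUT[B1] = {a: ⊤, b: ⊤, c: ⊤, d: ⊤, e: ⊤, f: ⊤}
Applying B2's transfer function to that IN value gives OUT[B2] (row B2 above).

Answer: {a: ⊤, b: -, c: ⊤, d: ⊤, e: ⊤, f: ⊤}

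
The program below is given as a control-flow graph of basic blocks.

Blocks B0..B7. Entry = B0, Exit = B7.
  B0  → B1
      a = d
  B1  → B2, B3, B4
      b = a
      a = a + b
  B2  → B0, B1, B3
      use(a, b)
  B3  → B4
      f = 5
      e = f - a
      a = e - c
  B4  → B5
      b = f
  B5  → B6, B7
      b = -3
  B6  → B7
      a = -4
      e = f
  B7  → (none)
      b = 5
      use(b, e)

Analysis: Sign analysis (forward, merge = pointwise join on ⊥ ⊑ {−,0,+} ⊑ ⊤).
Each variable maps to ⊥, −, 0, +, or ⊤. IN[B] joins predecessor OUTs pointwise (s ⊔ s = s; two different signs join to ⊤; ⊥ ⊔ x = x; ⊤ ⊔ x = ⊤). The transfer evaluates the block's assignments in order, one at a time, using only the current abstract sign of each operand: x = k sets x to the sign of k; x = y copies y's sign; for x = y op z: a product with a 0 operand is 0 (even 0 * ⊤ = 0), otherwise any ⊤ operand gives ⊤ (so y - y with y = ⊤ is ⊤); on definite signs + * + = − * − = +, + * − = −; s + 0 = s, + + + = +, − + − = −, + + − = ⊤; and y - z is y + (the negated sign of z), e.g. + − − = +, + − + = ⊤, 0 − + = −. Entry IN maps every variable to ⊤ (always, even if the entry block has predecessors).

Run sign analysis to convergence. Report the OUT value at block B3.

Per-block solution:
  B0:  IN=(all ⊤)  OUT=(all ⊤)
  B1:  IN=(all ⊤)  OUT=(all ⊤)
  B2:  IN=(all ⊤)  OUT=(all ⊤)
  B3:  IN=(all ⊤)  OUT={f:+; rest ⊤}
  B4:  IN=(all ⊤)  OUT=(all ⊤)
  B5:  IN=(all ⊤)  OUT={b:-; rest ⊤}
  B6:  IN={b:-; rest ⊤}  OUT={a:-, b:-; rest ⊤}
  B7:  IN={b:-; rest ⊤}  OUT={b:+; rest ⊤}

Merge at B3: IN[B3] = OUT[B1] ⊔ OUT[B2] = {a: ⊤, b: ⊤, c: ⊤, d: ⊤, e: ⊤, f: ⊤}
Applying B3's transfer function to that IN value gives OUT[B3] (row B3 above).

Answer: {a: ⊤, b: ⊤, c: ⊤, d: ⊤, e: ⊤, f: +}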